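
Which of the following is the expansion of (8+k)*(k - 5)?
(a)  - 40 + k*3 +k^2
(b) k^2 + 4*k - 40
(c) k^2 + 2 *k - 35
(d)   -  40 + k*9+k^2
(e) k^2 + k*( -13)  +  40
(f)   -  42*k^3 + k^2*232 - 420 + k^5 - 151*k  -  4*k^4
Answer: a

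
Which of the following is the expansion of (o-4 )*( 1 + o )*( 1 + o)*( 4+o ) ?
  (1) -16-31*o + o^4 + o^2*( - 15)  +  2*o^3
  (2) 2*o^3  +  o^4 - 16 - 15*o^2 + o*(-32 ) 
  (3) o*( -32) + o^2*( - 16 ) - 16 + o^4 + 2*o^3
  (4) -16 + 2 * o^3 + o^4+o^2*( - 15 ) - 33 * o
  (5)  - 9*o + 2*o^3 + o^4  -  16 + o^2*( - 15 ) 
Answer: 2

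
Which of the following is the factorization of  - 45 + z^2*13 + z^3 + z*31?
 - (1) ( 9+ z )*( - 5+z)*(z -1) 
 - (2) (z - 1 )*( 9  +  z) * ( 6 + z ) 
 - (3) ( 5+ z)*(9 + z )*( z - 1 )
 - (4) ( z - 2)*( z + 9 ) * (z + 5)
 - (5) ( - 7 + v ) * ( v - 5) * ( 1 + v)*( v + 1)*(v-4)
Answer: 3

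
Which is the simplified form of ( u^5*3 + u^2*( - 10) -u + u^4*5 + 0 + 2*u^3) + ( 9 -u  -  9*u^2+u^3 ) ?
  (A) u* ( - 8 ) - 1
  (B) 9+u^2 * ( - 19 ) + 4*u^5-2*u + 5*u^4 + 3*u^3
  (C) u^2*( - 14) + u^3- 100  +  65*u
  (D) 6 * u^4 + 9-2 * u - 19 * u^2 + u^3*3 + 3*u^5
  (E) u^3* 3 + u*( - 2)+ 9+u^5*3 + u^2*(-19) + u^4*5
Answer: E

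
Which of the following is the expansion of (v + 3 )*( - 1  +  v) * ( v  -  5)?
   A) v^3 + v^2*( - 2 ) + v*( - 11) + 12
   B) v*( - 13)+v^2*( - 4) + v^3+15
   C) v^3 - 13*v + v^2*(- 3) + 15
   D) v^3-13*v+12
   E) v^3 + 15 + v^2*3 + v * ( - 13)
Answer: C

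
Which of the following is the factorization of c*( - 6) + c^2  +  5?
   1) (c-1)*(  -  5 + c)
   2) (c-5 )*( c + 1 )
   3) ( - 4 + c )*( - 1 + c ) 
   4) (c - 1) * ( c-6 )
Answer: 1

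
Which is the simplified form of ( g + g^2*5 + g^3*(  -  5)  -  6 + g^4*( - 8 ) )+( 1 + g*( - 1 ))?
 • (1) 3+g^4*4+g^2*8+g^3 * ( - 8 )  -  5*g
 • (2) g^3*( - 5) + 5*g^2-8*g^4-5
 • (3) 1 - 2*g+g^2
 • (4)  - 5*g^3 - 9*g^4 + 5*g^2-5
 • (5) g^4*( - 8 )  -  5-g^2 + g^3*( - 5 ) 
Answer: 2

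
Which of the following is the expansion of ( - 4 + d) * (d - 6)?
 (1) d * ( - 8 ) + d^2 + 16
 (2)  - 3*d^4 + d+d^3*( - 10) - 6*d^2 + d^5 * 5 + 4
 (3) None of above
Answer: 3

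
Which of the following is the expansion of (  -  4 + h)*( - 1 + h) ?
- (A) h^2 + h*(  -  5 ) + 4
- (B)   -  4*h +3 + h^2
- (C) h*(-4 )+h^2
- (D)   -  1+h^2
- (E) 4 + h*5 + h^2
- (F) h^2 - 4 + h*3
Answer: A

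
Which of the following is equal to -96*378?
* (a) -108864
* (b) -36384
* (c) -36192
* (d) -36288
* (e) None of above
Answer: d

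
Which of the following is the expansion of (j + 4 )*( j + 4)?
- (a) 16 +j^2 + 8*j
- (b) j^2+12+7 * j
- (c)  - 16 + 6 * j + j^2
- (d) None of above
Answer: a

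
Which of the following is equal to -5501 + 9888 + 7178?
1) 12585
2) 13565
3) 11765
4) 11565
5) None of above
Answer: 4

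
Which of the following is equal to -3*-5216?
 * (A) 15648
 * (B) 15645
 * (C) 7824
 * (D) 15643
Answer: A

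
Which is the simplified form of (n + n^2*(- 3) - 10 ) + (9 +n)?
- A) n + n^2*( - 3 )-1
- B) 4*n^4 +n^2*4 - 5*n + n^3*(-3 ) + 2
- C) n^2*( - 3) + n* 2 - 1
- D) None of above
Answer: C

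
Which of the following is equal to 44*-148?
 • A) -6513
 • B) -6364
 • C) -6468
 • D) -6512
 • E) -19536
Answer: D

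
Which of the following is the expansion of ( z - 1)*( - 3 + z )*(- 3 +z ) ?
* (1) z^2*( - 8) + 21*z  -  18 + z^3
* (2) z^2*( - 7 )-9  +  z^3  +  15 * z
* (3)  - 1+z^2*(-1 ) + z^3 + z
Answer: 2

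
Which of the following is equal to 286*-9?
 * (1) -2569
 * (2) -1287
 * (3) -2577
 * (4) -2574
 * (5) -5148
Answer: 4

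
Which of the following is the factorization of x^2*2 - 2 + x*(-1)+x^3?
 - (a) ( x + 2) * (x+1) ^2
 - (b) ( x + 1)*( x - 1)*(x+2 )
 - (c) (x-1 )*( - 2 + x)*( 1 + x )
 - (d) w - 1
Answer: b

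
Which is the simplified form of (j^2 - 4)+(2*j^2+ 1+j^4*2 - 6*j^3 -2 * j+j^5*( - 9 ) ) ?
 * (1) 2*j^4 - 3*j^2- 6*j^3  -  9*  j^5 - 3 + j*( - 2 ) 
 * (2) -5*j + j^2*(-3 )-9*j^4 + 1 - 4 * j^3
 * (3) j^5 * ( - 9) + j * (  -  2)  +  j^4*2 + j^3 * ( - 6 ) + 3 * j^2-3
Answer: 3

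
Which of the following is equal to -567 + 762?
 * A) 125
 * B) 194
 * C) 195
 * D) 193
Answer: C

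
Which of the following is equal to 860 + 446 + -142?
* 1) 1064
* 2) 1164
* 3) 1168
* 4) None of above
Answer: 2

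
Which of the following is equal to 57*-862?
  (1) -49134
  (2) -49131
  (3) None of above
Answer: 1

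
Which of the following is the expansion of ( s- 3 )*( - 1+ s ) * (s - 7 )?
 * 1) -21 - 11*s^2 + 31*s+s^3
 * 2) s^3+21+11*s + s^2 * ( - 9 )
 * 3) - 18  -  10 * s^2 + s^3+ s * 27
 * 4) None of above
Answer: 1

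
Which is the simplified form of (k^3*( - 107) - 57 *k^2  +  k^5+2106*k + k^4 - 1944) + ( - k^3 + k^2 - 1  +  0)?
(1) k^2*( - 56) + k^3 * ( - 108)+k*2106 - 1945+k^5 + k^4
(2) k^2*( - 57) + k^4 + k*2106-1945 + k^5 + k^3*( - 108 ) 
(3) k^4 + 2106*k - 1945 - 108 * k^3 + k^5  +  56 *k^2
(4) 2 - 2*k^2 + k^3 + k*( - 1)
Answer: 1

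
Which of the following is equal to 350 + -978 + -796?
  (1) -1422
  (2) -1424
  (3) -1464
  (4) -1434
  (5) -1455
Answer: 2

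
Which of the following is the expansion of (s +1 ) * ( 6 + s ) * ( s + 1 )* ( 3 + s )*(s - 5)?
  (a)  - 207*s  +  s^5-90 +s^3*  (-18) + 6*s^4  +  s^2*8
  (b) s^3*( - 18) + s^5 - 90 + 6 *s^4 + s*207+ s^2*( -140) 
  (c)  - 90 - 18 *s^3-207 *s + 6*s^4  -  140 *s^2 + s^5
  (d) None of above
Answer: c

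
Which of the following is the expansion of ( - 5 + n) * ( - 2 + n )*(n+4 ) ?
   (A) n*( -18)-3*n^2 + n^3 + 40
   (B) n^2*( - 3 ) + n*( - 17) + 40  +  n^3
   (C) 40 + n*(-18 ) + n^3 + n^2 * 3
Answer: A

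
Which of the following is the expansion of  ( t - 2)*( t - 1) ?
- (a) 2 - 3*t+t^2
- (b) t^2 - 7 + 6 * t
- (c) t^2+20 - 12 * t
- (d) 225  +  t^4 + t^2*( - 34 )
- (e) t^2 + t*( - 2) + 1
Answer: a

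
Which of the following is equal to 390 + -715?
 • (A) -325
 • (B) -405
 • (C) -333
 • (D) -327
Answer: A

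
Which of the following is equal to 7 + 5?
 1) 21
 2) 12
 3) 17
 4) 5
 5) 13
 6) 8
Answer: 2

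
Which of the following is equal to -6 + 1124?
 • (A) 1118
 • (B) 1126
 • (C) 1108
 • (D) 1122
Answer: A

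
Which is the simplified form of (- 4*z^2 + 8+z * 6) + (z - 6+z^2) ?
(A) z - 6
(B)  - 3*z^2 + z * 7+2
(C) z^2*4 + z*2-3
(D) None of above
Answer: B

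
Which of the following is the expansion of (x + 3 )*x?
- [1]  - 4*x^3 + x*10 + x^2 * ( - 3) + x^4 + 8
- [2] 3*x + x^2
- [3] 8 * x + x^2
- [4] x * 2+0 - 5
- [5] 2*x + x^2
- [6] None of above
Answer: 2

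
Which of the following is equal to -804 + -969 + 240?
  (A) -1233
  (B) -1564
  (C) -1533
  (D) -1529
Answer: C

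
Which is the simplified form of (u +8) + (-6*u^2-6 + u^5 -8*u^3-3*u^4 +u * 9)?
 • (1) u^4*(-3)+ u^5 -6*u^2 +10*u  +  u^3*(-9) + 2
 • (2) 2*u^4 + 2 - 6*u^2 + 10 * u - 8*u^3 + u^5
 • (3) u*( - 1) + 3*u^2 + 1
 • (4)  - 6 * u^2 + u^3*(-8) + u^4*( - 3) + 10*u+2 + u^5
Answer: 4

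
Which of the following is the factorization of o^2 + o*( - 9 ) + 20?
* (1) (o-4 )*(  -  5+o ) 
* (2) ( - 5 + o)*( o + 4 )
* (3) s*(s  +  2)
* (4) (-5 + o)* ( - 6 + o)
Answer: 1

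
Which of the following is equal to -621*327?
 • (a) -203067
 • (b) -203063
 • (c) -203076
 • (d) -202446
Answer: a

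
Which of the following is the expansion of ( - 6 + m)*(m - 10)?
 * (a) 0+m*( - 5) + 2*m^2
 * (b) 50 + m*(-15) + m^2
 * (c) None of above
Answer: c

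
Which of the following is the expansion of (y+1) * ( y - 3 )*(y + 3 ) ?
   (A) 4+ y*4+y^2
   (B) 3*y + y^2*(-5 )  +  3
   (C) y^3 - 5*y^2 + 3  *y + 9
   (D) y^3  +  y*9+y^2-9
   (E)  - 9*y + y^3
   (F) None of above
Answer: F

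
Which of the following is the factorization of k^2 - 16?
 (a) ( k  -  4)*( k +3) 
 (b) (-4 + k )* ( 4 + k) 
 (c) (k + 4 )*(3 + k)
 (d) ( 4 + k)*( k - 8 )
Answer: b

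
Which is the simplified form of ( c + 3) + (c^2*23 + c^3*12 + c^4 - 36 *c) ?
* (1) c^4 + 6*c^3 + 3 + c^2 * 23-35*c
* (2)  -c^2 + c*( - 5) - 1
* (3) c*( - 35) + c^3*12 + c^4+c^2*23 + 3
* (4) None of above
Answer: 3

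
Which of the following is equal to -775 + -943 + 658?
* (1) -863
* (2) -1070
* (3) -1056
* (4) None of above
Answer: 4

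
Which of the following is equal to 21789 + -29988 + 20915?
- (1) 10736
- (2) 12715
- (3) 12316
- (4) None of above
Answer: 4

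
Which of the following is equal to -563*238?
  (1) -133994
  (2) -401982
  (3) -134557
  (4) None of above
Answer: 1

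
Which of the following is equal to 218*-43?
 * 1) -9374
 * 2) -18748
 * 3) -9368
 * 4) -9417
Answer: 1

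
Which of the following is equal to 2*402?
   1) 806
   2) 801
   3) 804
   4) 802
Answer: 3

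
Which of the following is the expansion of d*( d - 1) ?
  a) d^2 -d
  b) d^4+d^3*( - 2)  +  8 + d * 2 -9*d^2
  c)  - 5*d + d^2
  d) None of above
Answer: a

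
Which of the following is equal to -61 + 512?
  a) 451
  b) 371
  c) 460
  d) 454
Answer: a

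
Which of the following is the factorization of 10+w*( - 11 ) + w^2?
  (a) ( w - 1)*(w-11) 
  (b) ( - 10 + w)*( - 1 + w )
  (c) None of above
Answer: b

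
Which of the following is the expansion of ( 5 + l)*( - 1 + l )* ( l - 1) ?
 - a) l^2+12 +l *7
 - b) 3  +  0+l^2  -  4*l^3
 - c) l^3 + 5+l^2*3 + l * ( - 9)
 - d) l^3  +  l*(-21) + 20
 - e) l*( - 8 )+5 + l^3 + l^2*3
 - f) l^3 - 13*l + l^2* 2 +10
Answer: c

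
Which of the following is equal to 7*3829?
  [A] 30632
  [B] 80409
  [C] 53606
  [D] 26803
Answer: D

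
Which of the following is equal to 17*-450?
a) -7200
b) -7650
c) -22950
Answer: b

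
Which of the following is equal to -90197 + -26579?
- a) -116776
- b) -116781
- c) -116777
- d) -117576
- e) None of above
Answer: a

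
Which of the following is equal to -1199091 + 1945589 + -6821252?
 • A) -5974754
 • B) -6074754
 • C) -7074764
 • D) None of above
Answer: B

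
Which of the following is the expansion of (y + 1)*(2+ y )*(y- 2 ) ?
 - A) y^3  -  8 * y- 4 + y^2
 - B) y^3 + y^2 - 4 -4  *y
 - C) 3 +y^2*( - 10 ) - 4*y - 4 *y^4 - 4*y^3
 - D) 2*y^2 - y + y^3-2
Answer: B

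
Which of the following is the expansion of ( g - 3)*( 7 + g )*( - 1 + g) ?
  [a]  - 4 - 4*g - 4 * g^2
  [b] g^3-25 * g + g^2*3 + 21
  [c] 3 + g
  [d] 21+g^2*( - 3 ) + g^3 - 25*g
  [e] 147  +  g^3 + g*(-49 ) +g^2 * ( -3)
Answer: b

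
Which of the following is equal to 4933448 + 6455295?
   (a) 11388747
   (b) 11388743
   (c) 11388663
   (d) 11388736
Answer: b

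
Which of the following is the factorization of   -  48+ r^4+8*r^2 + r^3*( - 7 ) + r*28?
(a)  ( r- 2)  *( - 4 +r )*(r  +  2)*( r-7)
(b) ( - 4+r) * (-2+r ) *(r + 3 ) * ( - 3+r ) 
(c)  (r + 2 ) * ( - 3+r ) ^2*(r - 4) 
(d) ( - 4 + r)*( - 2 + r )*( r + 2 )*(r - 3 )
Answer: d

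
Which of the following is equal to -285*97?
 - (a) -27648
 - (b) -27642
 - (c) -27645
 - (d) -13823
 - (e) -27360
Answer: c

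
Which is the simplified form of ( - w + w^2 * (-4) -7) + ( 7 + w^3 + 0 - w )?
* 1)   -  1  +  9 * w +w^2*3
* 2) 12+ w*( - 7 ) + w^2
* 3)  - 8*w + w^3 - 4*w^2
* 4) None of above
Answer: 4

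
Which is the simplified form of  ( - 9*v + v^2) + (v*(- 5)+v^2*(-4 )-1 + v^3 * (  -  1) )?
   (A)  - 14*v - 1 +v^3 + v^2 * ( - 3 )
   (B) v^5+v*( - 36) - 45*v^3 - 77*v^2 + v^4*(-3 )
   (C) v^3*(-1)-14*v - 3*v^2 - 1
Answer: C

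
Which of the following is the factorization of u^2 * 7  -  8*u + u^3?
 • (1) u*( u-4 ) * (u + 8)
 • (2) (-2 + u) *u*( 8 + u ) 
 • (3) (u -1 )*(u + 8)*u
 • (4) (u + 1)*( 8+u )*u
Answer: 3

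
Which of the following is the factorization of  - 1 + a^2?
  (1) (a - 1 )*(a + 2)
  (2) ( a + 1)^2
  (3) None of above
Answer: 3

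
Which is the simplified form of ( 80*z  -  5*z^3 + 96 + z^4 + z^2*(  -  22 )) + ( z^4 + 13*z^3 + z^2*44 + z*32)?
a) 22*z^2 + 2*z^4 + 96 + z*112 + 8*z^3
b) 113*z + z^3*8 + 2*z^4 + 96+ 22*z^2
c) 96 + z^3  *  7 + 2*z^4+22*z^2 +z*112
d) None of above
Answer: a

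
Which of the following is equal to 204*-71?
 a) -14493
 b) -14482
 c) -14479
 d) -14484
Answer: d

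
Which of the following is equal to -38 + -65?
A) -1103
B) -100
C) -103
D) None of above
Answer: C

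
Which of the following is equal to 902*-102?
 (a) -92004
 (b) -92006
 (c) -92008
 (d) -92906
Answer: a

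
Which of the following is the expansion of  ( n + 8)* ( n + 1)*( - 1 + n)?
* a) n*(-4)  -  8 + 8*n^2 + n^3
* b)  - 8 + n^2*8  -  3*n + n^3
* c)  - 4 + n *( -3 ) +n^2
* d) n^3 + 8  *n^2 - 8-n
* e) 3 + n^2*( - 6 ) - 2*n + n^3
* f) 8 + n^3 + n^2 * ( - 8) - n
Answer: d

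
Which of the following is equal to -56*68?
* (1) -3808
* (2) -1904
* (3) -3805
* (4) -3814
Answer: 1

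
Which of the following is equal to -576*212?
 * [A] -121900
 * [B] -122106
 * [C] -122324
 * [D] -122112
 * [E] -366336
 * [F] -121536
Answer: D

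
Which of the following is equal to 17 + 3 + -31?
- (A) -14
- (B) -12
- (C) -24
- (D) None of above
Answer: D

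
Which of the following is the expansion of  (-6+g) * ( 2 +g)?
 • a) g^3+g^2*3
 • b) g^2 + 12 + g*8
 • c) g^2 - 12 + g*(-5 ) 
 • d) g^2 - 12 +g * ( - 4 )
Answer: d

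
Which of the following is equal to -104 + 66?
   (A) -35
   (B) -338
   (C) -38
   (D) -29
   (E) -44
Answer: C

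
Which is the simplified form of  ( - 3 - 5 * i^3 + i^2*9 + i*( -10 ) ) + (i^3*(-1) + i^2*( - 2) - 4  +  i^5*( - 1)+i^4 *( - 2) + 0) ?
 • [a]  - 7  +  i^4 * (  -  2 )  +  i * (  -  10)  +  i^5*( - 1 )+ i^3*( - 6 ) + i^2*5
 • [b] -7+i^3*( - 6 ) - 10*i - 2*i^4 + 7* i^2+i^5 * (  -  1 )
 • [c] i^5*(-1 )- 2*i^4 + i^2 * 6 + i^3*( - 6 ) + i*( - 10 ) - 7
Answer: b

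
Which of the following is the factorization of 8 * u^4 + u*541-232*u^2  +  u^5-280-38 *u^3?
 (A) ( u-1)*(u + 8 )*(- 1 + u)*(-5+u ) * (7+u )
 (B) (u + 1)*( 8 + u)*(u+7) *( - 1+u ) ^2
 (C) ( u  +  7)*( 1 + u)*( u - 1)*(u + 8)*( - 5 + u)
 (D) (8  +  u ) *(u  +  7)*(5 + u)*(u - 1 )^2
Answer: A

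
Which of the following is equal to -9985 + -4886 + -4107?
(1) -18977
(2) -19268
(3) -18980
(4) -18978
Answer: 4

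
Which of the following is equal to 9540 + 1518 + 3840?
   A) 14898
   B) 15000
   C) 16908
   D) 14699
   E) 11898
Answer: A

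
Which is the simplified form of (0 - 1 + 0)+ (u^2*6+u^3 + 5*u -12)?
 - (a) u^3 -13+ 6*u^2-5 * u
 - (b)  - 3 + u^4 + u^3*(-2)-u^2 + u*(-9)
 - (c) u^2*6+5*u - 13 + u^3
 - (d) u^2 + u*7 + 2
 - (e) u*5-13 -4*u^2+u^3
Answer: c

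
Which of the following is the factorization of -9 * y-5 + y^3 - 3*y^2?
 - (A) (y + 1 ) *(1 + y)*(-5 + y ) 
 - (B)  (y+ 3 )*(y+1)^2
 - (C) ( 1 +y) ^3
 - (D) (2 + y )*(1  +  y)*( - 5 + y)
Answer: A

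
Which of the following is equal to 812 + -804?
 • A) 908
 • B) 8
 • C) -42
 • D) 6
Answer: B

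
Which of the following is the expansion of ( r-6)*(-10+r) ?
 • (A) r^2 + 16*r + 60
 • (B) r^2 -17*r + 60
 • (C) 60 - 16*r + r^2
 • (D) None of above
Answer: C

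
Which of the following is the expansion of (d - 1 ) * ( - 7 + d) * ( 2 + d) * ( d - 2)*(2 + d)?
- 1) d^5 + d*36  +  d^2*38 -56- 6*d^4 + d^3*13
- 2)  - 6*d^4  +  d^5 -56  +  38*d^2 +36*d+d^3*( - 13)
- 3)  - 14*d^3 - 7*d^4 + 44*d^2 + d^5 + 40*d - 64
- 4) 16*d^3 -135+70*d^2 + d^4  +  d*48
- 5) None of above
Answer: 2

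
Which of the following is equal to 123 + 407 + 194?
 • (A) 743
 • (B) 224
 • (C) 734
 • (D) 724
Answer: D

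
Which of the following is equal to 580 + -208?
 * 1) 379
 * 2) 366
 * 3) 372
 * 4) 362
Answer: 3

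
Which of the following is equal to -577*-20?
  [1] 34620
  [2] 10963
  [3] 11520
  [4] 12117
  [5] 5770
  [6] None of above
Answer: 6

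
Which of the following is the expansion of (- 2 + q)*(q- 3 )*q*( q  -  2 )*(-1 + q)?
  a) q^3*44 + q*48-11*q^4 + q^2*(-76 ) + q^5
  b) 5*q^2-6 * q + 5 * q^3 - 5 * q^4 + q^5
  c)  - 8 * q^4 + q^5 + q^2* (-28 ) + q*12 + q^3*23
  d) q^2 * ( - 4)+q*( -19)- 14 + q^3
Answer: c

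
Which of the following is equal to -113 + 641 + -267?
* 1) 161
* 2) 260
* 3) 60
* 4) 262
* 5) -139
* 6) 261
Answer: 6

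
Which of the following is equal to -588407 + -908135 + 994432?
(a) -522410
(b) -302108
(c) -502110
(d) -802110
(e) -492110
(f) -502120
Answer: c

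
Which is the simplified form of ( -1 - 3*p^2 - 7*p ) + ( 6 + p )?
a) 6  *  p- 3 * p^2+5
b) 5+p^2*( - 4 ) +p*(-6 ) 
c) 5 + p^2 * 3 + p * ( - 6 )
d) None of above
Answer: d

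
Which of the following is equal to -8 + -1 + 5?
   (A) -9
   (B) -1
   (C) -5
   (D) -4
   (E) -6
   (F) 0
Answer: D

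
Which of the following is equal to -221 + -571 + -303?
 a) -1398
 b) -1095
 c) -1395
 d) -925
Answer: b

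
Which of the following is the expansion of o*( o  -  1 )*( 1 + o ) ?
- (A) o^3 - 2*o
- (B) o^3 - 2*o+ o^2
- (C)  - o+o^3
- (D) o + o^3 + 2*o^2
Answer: C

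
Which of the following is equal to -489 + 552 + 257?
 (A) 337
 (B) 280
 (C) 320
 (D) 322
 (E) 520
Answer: C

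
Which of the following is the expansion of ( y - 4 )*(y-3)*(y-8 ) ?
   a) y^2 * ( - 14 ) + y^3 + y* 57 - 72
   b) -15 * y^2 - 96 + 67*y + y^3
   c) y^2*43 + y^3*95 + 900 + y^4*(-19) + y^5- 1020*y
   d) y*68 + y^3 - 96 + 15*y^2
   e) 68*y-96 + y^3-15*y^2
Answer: e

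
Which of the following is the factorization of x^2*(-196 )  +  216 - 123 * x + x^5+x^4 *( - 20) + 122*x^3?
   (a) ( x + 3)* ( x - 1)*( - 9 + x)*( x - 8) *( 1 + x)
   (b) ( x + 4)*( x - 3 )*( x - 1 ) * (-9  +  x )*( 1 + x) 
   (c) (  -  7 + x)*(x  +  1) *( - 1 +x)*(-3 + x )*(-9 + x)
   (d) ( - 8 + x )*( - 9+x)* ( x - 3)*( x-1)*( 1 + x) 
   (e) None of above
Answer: d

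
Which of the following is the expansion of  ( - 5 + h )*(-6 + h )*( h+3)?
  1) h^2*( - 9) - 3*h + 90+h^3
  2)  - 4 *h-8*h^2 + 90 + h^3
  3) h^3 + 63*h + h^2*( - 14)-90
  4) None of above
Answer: 4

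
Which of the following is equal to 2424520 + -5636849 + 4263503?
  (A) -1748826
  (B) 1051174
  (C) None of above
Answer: B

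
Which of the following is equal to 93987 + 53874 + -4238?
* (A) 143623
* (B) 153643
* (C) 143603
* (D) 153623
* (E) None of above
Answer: A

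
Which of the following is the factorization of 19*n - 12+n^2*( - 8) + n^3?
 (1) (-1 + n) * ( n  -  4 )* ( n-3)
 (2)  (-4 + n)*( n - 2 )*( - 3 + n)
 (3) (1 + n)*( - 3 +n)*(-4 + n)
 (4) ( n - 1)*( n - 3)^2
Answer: 1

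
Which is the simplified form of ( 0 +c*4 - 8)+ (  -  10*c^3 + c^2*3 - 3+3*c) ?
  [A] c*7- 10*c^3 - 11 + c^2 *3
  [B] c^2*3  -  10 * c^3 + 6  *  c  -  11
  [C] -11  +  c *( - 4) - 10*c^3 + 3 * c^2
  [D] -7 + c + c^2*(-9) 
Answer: A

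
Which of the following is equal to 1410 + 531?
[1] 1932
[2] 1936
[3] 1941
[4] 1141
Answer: 3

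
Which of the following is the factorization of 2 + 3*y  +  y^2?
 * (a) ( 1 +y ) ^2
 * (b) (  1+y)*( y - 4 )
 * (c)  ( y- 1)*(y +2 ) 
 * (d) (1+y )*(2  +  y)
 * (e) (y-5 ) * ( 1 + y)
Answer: d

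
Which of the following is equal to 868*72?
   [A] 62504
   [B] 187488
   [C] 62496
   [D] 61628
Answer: C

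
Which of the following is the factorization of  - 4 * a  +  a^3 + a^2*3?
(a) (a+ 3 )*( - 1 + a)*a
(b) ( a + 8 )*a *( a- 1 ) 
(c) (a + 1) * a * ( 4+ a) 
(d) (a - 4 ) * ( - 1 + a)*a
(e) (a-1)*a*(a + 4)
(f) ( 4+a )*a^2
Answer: e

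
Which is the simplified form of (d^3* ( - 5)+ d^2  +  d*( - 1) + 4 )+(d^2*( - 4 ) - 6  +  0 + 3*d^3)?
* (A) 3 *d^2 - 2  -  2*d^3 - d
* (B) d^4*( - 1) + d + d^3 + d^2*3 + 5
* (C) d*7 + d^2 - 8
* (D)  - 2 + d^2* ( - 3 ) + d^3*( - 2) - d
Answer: D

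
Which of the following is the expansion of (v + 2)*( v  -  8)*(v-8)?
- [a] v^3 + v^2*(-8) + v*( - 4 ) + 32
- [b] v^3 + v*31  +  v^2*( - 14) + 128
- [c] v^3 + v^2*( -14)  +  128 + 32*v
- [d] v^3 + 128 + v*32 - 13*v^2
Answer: c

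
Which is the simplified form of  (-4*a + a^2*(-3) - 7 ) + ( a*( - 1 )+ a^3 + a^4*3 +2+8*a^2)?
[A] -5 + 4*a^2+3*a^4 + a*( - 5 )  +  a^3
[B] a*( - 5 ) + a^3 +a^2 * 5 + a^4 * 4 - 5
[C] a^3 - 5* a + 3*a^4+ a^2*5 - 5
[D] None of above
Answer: C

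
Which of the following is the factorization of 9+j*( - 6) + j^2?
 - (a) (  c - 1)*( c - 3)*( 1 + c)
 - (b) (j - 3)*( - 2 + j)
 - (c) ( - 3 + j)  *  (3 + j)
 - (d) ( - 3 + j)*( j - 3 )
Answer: d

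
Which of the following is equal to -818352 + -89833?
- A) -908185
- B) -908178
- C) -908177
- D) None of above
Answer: A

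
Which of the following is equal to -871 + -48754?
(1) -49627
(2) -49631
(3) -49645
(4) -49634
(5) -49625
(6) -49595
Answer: 5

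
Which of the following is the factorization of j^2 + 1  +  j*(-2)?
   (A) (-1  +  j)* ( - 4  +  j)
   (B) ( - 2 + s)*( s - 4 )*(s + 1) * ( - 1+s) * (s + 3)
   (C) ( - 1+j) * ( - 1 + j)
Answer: C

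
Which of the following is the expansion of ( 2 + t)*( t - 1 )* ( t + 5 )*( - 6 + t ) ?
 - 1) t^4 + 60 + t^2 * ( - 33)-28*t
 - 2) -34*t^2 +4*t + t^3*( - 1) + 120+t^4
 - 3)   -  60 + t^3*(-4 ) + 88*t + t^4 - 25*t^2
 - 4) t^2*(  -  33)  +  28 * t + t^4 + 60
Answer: 1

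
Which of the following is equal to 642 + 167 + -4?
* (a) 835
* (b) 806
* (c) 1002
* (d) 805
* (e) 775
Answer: d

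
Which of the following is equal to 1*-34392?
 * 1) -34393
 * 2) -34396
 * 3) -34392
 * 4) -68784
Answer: 3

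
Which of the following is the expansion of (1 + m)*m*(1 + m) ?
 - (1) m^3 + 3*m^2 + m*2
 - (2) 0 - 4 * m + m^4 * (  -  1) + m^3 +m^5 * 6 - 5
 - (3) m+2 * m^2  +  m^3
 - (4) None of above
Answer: 3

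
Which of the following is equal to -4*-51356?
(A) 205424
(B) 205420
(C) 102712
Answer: A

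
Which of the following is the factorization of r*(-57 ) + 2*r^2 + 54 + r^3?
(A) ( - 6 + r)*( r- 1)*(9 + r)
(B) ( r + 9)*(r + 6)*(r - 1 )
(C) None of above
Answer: A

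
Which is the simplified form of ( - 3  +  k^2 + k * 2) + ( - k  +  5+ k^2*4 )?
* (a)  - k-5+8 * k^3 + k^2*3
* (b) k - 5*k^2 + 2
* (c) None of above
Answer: c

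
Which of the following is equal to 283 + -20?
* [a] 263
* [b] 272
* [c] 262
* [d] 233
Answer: a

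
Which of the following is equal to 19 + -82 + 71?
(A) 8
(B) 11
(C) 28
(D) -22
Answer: A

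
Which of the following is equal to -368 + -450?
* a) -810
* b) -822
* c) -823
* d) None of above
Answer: d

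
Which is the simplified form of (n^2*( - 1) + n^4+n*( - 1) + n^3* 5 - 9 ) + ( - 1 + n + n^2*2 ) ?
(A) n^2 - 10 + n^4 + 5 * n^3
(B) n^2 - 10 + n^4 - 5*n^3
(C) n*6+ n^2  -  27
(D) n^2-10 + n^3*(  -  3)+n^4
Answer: A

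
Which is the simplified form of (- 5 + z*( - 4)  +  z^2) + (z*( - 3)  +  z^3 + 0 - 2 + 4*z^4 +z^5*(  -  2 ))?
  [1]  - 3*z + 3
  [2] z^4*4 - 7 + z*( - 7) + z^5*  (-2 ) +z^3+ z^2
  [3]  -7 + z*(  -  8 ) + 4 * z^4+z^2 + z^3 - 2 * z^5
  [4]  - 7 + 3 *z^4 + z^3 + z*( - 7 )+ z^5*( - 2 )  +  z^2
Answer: 2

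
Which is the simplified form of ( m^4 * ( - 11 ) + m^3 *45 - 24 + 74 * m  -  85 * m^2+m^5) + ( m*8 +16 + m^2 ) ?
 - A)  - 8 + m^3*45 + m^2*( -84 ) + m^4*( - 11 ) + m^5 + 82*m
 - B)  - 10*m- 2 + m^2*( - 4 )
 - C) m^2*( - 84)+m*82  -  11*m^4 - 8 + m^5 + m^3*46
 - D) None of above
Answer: A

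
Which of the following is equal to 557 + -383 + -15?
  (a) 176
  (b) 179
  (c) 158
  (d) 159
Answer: d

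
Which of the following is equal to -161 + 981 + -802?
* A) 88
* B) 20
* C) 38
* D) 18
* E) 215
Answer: D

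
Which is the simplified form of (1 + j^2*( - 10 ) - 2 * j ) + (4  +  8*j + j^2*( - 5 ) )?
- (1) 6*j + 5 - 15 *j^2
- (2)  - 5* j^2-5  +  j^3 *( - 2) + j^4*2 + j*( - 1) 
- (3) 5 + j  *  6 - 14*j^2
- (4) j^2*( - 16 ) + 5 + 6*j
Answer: 1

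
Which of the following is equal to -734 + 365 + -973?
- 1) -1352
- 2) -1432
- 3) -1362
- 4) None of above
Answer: 4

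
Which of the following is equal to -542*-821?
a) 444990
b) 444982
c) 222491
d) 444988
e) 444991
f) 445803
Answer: b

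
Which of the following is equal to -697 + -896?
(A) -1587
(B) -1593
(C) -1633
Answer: B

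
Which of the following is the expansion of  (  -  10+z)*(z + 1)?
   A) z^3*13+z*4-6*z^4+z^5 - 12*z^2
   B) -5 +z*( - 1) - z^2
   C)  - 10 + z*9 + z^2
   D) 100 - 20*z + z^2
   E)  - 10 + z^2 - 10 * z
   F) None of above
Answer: F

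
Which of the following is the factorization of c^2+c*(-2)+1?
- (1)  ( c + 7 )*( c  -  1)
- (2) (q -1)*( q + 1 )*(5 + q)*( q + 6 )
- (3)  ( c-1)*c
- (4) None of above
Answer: 4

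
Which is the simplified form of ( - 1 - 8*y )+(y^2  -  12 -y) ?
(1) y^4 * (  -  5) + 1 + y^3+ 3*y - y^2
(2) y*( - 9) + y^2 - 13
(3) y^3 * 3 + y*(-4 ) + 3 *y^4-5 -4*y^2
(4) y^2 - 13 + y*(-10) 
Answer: 2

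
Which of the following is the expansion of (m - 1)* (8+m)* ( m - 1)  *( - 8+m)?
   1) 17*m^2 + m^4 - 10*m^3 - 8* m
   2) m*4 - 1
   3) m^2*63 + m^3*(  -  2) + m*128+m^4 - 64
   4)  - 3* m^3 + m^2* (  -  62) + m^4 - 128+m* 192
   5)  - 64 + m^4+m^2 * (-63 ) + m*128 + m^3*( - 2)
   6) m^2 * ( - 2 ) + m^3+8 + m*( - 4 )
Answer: 5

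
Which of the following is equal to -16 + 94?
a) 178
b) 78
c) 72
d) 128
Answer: b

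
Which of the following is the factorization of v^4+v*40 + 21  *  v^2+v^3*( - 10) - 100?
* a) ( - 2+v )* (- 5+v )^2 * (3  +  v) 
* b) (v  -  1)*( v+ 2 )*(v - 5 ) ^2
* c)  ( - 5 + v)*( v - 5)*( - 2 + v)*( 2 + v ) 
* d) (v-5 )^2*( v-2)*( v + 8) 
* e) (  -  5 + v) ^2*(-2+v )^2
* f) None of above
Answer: c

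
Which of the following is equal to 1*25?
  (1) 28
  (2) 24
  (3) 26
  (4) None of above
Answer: 4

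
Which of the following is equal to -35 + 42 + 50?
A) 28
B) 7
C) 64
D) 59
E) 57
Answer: E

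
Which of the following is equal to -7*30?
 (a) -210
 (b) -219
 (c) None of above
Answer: a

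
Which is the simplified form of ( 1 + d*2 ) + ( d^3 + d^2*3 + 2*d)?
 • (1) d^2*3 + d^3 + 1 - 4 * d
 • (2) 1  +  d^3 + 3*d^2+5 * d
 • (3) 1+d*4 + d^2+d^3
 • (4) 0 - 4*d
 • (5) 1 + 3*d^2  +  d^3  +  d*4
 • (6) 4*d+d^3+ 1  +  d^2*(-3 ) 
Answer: 5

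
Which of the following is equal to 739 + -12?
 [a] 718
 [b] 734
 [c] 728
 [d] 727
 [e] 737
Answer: d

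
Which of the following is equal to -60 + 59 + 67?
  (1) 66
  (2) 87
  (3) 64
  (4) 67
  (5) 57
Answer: 1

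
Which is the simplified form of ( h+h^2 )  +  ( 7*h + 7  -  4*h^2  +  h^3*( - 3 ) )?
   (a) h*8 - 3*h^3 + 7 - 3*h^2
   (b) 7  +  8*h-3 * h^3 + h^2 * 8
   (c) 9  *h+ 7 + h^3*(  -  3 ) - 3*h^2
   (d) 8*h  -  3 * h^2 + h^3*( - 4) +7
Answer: a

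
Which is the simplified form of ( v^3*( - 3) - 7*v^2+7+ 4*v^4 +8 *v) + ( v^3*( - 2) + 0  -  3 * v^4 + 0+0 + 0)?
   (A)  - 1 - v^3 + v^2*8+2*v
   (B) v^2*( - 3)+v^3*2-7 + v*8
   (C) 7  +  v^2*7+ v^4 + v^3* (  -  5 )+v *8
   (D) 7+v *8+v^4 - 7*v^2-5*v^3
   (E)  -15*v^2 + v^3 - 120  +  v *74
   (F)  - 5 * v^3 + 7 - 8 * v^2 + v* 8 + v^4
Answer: D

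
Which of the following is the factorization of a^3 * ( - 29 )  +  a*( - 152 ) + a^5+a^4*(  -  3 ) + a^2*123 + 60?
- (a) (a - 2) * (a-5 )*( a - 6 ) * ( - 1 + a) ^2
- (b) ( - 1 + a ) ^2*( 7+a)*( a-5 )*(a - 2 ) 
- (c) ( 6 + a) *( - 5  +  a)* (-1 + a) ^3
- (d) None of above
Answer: d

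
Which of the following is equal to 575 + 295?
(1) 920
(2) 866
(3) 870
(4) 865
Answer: 3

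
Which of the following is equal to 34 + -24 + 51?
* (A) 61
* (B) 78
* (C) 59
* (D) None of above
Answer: A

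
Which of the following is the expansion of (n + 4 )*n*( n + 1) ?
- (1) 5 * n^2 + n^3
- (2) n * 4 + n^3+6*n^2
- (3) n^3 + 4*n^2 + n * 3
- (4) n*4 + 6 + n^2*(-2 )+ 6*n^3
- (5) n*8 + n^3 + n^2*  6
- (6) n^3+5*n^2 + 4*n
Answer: 6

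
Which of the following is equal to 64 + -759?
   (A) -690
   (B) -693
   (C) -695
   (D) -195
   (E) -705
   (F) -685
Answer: C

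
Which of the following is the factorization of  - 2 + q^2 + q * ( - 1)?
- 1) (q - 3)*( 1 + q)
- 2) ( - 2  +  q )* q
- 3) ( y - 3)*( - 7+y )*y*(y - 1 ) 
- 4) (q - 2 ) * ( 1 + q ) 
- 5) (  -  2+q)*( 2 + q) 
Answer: 4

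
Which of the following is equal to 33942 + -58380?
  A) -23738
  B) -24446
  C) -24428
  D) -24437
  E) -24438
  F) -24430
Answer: E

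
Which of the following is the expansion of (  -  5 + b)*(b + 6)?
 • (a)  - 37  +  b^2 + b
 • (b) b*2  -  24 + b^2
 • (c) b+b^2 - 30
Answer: c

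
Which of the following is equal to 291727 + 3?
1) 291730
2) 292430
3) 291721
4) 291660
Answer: 1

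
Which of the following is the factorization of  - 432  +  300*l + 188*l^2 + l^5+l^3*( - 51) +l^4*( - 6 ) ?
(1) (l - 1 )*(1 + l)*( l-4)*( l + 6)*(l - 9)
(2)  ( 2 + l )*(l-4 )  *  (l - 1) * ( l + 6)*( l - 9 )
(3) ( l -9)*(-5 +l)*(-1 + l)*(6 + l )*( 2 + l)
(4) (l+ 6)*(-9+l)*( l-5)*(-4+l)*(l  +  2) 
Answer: 2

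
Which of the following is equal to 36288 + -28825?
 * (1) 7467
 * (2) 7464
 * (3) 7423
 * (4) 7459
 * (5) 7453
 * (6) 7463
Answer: 6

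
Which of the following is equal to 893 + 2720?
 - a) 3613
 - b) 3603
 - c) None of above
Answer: a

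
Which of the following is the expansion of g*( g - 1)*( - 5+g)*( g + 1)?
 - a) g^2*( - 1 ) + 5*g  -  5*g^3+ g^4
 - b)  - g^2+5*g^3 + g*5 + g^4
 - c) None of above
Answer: a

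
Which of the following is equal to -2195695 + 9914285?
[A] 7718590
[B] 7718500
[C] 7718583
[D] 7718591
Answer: A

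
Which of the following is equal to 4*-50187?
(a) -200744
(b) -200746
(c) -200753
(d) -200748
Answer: d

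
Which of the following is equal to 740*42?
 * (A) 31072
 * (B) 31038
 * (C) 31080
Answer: C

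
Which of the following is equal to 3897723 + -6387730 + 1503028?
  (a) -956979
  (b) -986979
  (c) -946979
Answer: b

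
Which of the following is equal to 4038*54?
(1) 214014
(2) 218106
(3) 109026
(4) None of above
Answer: 4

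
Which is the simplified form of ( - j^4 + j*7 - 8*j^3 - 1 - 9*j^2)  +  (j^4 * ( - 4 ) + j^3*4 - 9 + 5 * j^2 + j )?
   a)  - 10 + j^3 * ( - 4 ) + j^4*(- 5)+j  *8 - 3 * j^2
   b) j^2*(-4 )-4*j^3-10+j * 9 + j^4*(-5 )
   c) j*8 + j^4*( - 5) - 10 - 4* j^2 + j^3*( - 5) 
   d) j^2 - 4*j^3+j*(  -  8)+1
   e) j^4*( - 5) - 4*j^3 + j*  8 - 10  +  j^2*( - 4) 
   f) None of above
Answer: e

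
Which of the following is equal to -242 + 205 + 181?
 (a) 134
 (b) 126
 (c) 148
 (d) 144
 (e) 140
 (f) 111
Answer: d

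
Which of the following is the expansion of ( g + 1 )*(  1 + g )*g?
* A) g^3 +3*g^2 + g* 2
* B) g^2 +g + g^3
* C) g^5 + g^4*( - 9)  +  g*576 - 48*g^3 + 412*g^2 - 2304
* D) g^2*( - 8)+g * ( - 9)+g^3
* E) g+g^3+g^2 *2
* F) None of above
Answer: E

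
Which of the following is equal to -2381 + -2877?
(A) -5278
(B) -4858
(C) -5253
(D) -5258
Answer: D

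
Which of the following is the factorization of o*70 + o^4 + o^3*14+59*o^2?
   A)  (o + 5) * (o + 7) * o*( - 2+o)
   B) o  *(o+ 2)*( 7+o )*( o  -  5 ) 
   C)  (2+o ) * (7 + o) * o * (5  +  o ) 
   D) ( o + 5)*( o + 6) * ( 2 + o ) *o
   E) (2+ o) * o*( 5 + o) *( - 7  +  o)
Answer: C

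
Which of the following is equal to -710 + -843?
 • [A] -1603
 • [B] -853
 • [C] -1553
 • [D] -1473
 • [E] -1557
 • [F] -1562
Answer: C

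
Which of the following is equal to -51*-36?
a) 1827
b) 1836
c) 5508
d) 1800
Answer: b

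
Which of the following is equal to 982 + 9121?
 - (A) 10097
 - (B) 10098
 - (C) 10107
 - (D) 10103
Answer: D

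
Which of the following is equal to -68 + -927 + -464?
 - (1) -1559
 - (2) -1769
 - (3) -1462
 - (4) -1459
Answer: 4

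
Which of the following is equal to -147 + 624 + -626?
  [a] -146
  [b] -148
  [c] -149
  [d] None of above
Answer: c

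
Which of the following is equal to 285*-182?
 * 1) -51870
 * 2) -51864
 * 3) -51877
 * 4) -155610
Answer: 1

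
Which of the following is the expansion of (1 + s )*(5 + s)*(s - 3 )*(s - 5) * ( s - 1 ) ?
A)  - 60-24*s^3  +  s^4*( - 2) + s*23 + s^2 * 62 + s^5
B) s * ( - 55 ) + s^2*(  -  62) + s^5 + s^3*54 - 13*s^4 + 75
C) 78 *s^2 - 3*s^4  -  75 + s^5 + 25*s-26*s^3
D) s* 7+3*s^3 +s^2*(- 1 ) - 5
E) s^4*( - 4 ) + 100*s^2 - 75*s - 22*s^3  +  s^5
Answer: C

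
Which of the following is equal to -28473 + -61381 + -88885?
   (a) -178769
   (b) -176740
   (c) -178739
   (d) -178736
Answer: c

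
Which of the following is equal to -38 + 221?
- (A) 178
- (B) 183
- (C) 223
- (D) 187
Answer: B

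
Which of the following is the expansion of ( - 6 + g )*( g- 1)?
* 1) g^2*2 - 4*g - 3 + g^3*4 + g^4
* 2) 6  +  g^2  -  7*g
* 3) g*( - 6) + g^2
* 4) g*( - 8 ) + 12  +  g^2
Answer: 2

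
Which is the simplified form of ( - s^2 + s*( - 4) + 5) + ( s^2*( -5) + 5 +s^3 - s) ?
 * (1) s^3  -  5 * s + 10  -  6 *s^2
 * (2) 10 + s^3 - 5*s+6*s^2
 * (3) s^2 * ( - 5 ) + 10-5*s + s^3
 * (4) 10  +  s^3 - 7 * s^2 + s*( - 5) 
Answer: 1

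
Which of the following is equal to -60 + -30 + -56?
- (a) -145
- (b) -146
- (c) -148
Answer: b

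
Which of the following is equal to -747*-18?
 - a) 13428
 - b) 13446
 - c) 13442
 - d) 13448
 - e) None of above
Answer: b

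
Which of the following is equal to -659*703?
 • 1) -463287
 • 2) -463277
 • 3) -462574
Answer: 2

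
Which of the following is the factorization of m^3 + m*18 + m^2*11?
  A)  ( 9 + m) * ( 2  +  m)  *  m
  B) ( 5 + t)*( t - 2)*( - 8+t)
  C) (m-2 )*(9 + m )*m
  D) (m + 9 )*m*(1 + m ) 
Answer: A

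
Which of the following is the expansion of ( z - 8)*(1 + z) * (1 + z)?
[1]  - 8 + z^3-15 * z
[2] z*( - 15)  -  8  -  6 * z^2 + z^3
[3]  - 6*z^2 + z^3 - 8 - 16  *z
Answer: 2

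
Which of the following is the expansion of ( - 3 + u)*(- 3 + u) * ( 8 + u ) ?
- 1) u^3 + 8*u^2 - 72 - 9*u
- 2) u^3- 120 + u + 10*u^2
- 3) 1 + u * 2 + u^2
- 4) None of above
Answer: 4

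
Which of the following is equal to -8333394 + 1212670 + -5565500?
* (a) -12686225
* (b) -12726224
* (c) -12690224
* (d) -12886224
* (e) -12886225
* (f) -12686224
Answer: f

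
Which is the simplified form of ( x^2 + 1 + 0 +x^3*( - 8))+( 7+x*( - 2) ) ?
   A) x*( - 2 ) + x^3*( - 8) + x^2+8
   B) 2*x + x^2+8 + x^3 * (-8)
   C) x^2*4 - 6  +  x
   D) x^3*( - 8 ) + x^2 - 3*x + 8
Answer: A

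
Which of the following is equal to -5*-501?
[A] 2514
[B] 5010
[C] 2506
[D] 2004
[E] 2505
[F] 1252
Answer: E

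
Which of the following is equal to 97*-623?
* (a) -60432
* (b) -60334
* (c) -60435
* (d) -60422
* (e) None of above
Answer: e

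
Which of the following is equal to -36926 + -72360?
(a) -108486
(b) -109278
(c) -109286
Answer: c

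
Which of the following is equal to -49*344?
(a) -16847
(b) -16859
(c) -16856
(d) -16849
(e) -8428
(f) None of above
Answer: c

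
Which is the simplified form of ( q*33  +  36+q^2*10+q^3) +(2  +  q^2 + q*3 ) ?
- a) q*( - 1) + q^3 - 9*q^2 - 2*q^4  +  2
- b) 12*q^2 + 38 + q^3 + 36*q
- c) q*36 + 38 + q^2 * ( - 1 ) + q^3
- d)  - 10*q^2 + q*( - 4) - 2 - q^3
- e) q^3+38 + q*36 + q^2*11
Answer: e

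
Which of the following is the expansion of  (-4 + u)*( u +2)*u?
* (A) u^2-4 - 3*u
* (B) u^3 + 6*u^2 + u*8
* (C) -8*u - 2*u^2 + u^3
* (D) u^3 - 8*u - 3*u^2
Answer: C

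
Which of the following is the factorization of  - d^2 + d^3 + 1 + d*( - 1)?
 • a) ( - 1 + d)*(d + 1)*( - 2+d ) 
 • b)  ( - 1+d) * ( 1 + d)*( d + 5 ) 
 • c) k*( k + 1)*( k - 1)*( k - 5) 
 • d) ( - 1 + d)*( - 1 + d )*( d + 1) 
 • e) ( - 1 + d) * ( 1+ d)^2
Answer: d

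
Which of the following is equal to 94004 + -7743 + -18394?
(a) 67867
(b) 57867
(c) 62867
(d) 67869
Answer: a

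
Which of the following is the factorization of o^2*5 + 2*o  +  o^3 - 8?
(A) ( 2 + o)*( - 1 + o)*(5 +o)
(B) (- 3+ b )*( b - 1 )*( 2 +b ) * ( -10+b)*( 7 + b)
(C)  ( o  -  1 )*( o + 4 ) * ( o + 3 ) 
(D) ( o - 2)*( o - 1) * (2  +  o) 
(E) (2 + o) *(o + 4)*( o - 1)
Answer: E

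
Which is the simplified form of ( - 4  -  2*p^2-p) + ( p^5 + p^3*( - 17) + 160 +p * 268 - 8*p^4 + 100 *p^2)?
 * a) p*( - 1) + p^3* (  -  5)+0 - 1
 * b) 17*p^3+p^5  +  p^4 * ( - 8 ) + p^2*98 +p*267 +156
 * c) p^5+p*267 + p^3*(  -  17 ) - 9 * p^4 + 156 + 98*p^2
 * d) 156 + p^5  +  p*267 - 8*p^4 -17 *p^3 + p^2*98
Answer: d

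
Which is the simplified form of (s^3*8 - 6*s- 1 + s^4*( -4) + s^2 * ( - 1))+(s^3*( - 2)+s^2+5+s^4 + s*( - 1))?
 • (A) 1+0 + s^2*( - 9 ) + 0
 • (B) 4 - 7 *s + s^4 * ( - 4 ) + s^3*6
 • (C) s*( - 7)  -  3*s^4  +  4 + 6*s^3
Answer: C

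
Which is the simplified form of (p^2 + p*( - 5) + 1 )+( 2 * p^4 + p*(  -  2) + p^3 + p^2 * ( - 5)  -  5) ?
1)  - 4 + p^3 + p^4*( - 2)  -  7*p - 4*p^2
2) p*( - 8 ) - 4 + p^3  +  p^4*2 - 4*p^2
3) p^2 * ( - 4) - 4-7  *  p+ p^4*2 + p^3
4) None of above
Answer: 3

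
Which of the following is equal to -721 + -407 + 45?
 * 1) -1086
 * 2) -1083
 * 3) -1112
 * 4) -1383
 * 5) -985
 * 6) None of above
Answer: 2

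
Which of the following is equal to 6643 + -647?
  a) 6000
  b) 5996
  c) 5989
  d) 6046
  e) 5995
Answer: b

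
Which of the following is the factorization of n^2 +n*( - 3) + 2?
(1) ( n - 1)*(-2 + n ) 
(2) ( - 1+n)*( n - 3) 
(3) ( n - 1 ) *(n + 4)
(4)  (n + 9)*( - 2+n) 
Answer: 1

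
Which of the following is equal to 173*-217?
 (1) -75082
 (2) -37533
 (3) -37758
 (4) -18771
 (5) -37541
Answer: 5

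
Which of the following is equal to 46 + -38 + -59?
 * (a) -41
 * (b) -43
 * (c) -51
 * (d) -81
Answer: c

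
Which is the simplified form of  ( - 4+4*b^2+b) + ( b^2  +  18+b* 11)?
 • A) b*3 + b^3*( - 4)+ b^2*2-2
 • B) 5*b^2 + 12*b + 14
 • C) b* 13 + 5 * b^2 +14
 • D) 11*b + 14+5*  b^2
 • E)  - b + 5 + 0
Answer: B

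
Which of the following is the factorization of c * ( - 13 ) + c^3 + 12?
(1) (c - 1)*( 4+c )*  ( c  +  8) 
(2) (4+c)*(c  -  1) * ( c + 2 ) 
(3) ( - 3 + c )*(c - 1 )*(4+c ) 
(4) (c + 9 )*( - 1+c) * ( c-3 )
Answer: 3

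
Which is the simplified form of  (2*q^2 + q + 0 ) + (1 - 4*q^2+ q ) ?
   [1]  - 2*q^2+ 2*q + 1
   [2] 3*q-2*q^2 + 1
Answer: 1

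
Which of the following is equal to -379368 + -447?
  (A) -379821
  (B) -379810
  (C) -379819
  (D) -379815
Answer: D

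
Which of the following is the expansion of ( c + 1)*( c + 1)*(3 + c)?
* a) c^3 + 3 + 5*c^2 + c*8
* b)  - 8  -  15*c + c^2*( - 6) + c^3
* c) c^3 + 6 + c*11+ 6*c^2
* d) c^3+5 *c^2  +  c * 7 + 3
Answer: d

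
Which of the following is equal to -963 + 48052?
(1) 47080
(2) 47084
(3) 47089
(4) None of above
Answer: 3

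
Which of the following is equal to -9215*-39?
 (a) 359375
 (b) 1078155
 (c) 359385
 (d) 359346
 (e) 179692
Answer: c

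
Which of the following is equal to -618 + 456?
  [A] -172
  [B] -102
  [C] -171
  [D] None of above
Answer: D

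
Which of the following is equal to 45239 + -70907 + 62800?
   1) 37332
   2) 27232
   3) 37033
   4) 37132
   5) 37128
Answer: 4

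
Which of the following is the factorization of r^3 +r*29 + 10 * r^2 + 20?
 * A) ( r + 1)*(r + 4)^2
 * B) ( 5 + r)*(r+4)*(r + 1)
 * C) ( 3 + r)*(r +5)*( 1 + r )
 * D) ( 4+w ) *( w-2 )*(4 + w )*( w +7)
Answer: B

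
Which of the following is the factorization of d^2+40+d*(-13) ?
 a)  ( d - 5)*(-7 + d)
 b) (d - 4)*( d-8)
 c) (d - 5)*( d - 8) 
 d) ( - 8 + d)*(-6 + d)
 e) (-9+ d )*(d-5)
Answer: c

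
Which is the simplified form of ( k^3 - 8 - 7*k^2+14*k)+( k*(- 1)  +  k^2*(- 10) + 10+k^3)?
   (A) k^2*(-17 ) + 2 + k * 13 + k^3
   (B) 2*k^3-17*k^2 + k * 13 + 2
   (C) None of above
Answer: B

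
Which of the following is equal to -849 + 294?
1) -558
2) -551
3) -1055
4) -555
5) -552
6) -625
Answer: 4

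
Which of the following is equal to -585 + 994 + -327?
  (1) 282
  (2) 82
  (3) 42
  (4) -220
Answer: 2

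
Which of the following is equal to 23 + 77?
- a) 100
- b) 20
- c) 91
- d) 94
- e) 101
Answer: a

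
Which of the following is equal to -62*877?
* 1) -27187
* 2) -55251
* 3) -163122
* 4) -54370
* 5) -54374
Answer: 5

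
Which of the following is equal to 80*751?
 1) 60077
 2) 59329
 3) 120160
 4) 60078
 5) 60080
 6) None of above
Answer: 5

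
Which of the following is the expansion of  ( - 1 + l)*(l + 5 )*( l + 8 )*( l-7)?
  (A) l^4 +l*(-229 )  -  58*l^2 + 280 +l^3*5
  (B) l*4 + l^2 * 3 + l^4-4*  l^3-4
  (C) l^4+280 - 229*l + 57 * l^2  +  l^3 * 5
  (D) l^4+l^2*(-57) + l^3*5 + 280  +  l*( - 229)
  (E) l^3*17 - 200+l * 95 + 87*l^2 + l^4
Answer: D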